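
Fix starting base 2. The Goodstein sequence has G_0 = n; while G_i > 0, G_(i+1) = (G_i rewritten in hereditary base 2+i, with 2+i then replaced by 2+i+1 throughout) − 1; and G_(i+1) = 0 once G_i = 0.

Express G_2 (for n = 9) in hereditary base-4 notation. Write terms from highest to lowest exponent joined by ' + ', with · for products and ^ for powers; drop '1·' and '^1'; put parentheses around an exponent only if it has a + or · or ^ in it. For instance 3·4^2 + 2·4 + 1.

G_0=9  [base 2] 2^(2 + 1) + 1  →[2↦3]→  3^(3 + 1) + 1 = 82  −1 ⇒ G_1=81
G_1=81  [base 3] 3^(3 + 1)  →[3↦4]→  4^(4 + 1) = 1024  −1 ⇒ G_2=1023
G_2=1023  [base 4] 3·4^4 + 3·4^3 + 3·4^2 + 3·4 + 3  →[4↦5]→  3·5^5 + 3·5^3 + 3·5^2 + 3·5 + 3 = 9843  −1 ⇒ G_3=9842

3·4^4 + 3·4^3 + 3·4^2 + 3·4 + 3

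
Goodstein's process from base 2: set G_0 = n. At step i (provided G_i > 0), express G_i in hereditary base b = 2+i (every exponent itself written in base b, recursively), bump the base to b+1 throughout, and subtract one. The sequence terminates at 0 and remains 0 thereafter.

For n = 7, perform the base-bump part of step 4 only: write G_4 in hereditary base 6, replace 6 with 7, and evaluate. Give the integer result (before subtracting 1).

823544

step 0: 7 = 2^2 + 2 + 1; sub 3 for 2: 3^3 + 3 + 1; = 31; G_1 = 31−1 = 30
step 1: 30 = 3^3 + 3; sub 4 for 3: 4^4 + 4; = 260; G_2 = 260−1 = 259
step 2: 259 = 4^4 + 3; sub 5 for 4: 5^5 + 3; = 3128; G_3 = 3128−1 = 3127
step 3: 3127 = 5^5 + 2; sub 6 for 5: 6^6 + 2; = 46658; G_4 = 46658−1 = 46657
step 4: 46657 = 6^6 + 1; sub 7 for 6: 7^7 + 1; = 823544; G_5 = 823544−1 = 823543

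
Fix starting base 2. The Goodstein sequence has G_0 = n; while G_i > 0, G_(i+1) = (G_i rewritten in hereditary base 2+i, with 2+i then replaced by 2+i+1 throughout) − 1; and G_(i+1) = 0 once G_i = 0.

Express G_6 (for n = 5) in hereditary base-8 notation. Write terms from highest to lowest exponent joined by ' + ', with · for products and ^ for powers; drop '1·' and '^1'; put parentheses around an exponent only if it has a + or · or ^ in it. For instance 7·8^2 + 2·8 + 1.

G_0=5  [base 2] 2^2 + 1  →[2↦3]→  3^3 + 1 = 28  −1 ⇒ G_1=27
G_1=27  [base 3] 3^3  →[3↦4]→  4^4 = 256  −1 ⇒ G_2=255
G_2=255  [base 4] 3·4^3 + 3·4^2 + 3·4 + 3  →[4↦5]→  3·5^3 + 3·5^2 + 3·5 + 3 = 468  −1 ⇒ G_3=467
G_3=467  [base 5] 3·5^3 + 3·5^2 + 3·5 + 2  →[5↦6]→  3·6^3 + 3·6^2 + 3·6 + 2 = 776  −1 ⇒ G_4=775
G_4=775  [base 6] 3·6^3 + 3·6^2 + 3·6 + 1  →[6↦7]→  3·7^3 + 3·7^2 + 3·7 + 1 = 1198  −1 ⇒ G_5=1197
G_5=1197  [base 7] 3·7^3 + 3·7^2 + 3·7  →[7↦8]→  3·8^3 + 3·8^2 + 3·8 = 1752  −1 ⇒ G_6=1751
G_6=1751  [base 8] 3·8^3 + 3·8^2 + 2·8 + 7  →[8↦9]→  3·9^3 + 3·9^2 + 2·9 + 7 = 2455  −1 ⇒ G_7=2454

3·8^3 + 3·8^2 + 2·8 + 7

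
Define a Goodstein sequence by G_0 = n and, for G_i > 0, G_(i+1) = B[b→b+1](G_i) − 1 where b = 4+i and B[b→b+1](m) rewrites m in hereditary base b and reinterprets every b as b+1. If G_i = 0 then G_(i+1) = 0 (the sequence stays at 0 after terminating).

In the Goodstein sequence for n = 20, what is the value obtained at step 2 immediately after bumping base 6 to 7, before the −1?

i=0: 20 = 4^2 + 4 (b=4); 4→5: 5^2 + 5 = 30; 30−1 = 29
i=1: 29 = 5^2 + 4 (b=5); 5→6: 6^2 + 4 = 40; 40−1 = 39
i=2: 39 = 6^2 + 3 (b=6); 6→7: 7^2 + 3 = 52; 52−1 = 51

52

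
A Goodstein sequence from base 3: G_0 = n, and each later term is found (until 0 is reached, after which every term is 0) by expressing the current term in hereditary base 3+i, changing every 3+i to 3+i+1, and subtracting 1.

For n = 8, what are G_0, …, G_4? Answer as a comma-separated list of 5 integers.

G_0 = 8. HB_3(8) = 2·3 + 2. Bump = 10. G_1 = 9.
G_1 = 9. HB_4(9) = 2·4 + 1. Bump = 11. G_2 = 10.
G_2 = 10. HB_5(10) = 2·5. Bump = 12. G_3 = 11.
G_3 = 11. HB_6(11) = 6 + 5. Bump = 12. G_4 = 11.

8, 9, 10, 11, 11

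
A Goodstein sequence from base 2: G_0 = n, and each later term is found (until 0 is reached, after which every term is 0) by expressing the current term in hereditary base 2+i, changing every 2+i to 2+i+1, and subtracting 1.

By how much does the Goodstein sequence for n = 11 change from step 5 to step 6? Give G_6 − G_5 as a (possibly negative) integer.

128452926

base 2: 11 = 2^(2 + 1) + 2 + 1; at 3: 3^(3 + 1) + 3 + 1 = 85; next = 84
base 3: 84 = 3^(3 + 1) + 3; at 4: 4^(4 + 1) + 4 = 1028; next = 1027
base 4: 1027 = 4^(4 + 1) + 3; at 5: 5^(5 + 1) + 3 = 15628; next = 15627
base 5: 15627 = 5^(5 + 1) + 2; at 6: 6^(6 + 1) + 2 = 279938; next = 279937
base 6: 279937 = 6^(6 + 1) + 1; at 7: 7^(7 + 1) + 1 = 5764802; next = 5764801
base 7: 5764801 = 7^(7 + 1); at 8: 8^(8 + 1) = 134217728; next = 134217727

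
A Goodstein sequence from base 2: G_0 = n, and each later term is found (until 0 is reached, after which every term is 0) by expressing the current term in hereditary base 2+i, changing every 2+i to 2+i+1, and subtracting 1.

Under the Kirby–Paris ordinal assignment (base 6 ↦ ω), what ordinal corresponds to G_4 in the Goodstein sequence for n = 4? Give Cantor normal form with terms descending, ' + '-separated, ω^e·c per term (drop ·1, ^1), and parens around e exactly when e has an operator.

4 —HB2→ 2^2 —bump→ 3^3 = 27 —(−1)→ 26
26 —HB3→ 2·3^2 + 2·3 + 2 —bump→ 2·4^2 + 2·4 + 2 = 42 —(−1)→ 41
41 —HB4→ 2·4^2 + 2·4 + 1 —bump→ 2·5^2 + 2·5 + 1 = 61 —(−1)→ 60
60 —HB5→ 2·5^2 + 2·5 —bump→ 2·6^2 + 2·6 = 84 —(−1)→ 83
83 —HB6→ 2·6^2 + 6 + 5 —bump→ 2·7^2 + 7 + 5 = 110 —(−1)→ 109

ω^2·2 + ω + 5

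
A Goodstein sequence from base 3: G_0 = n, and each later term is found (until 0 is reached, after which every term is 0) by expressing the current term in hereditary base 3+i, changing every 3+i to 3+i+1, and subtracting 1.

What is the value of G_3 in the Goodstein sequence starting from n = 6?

7

base 3: 6 = 2·3; at 4: 2·4 = 8; next = 7
base 4: 7 = 4 + 3; at 5: 5 + 3 = 8; next = 7
base 5: 7 = 5 + 2; at 6: 6 + 2 = 8; next = 7
base 6: 7 = 6 + 1; at 7: 7 + 1 = 8; next = 7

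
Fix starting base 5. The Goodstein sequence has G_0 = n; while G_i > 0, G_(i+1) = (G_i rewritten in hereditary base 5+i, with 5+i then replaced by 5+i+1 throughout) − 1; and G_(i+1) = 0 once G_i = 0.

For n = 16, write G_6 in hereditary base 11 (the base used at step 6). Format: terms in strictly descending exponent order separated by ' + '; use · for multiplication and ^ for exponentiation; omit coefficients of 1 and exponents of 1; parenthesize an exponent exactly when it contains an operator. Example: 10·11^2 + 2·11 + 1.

2·11 + 2

16 —HB5→ 3·5 + 1 —bump→ 3·6 + 1 = 19 —(−1)→ 18
18 —HB6→ 3·6 —bump→ 3·7 = 21 —(−1)→ 20
20 —HB7→ 2·7 + 6 —bump→ 2·8 + 6 = 22 —(−1)→ 21
21 —HB8→ 2·8 + 5 —bump→ 2·9 + 5 = 23 —(−1)→ 22
22 —HB9→ 2·9 + 4 —bump→ 2·10 + 4 = 24 —(−1)→ 23
23 —HB10→ 2·10 + 3 —bump→ 2·11 + 3 = 25 —(−1)→ 24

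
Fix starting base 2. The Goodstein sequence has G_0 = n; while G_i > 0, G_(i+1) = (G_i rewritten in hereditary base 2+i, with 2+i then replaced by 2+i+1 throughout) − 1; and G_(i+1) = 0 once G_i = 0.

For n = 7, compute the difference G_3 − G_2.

2868

base 2: 7 = 2^2 + 2 + 1; at 3: 3^3 + 3 + 1 = 31; next = 30
base 3: 30 = 3^3 + 3; at 4: 4^4 + 4 = 260; next = 259
base 4: 259 = 4^4 + 3; at 5: 5^5 + 3 = 3128; next = 3127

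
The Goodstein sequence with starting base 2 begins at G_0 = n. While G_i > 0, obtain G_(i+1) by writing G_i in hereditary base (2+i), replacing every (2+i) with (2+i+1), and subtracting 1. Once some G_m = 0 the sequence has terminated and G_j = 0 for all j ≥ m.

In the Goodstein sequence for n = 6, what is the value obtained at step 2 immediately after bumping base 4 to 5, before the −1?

(0) 6|_2 = 2^2 + 2 ↦ 3^3 + 3|_3 = 30 ⇒ 29
(1) 29|_3 = 3^3 + 2 ↦ 4^4 + 2|_4 = 258 ⇒ 257
(2) 257|_4 = 4^4 + 1 ↦ 5^5 + 1|_5 = 3126 ⇒ 3125

3126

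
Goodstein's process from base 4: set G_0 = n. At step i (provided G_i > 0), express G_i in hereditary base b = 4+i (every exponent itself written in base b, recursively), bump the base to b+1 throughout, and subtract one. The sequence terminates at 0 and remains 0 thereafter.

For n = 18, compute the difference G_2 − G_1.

i=0: 18 = 4^2 + 2 (b=4); 4→5: 5^2 + 2 = 27; 27−1 = 26
i=1: 26 = 5^2 + 1 (b=5); 5→6: 6^2 + 1 = 37; 37−1 = 36

10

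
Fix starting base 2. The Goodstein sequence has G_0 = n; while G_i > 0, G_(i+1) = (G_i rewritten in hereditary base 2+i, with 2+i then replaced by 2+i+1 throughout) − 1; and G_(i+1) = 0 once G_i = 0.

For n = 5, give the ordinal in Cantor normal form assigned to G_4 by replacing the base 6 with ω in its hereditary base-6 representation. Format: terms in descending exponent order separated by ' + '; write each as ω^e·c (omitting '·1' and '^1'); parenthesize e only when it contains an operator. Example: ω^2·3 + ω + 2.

base 2: 5 = 2^2 + 1; at 3: 3^3 + 1 = 28; next = 27
base 3: 27 = 3^3; at 4: 4^4 = 256; next = 255
base 4: 255 = 3·4^3 + 3·4^2 + 3·4 + 3; at 5: 3·5^3 + 3·5^2 + 3·5 + 3 = 468; next = 467
base 5: 467 = 3·5^3 + 3·5^2 + 3·5 + 2; at 6: 3·6^3 + 3·6^2 + 3·6 + 2 = 776; next = 775
base 6: 775 = 3·6^3 + 3·6^2 + 3·6 + 1; at 7: 3·7^3 + 3·7^2 + 3·7 + 1 = 1198; next = 1197

ω^3·3 + ω^2·3 + ω·3 + 1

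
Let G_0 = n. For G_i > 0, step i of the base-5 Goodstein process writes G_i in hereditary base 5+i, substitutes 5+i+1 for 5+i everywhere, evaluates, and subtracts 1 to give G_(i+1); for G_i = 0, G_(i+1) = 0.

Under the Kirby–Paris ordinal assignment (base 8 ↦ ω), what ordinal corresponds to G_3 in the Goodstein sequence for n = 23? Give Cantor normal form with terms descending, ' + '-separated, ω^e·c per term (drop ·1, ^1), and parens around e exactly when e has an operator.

[0] 23 ≡ 4·5 + 3 (base 5). Lift 6: 27. −1: 26.
[1] 26 ≡ 4·6 + 2 (base 6). Lift 7: 30. −1: 29.
[2] 29 ≡ 4·7 + 1 (base 7). Lift 8: 33. −1: 32.

ω·4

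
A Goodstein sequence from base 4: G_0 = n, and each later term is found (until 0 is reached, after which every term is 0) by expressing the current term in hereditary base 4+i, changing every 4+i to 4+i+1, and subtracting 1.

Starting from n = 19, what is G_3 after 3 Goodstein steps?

49

G_0 = 19. HB_4(19) = 4^2 + 3. Bump = 28. G_1 = 27.
G_1 = 27. HB_5(27) = 5^2 + 2. Bump = 38. G_2 = 37.
G_2 = 37. HB_6(37) = 6^2 + 1. Bump = 50. G_3 = 49.
G_3 = 49. HB_7(49) = 7^2. Bump = 64. G_4 = 63.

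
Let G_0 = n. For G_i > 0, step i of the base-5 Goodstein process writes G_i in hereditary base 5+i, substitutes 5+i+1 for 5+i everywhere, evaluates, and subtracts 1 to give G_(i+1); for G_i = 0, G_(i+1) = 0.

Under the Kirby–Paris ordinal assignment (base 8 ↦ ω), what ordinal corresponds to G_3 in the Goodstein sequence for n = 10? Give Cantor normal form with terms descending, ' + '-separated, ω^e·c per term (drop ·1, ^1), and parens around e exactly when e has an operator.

base 5: 10 = 2·5; at 6: 2·6 = 12; next = 11
base 6: 11 = 6 + 5; at 7: 7 + 5 = 12; next = 11
base 7: 11 = 7 + 4; at 8: 8 + 4 = 12; next = 11
base 8: 11 = 8 + 3; at 9: 9 + 3 = 12; next = 11

ω + 3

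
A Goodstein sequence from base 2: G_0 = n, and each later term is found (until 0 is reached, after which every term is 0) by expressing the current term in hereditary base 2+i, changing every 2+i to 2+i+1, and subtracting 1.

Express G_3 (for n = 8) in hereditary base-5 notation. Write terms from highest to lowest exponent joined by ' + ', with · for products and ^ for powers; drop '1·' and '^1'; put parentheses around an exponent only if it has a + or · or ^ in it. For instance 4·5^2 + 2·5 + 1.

2·5^5 + 2·5^2 + 2·5

[0] 8 ≡ 2^(2 + 1) (base 2). Lift 3: 81. −1: 80.
[1] 80 ≡ 2·3^3 + 2·3^2 + 2·3 + 2 (base 3). Lift 4: 554. −1: 553.
[2] 553 ≡ 2·4^4 + 2·4^2 + 2·4 + 1 (base 4). Lift 5: 6311. −1: 6310.
[3] 6310 ≡ 2·5^5 + 2·5^2 + 2·5 (base 5). Lift 6: 93396. −1: 93395.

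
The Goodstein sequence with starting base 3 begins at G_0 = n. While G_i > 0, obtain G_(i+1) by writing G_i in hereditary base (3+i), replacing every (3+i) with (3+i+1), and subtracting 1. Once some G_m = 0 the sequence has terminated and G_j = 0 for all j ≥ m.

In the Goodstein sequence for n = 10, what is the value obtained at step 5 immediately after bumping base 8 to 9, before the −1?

37

step 0: 10 = 3^2 + 1; sub 4 for 3: 4^2 + 1; = 17; G_1 = 17−1 = 16
step 1: 16 = 4^2; sub 5 for 4: 5^2; = 25; G_2 = 25−1 = 24
step 2: 24 = 4·5 + 4; sub 6 for 5: 4·6 + 4; = 28; G_3 = 28−1 = 27
step 3: 27 = 4·6 + 3; sub 7 for 6: 4·7 + 3; = 31; G_4 = 31−1 = 30
step 4: 30 = 4·7 + 2; sub 8 for 7: 4·8 + 2; = 34; G_5 = 34−1 = 33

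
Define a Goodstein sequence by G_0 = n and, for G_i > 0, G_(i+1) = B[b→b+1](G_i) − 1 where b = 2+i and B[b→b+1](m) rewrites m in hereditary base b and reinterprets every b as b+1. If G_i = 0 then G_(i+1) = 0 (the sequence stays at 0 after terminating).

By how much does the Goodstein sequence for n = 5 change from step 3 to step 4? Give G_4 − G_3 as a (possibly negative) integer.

[0] 5 ≡ 2^2 + 1 (base 2). Lift 3: 28. −1: 27.
[1] 27 ≡ 3^3 (base 3). Lift 4: 256. −1: 255.
[2] 255 ≡ 3·4^3 + 3·4^2 + 3·4 + 3 (base 4). Lift 5: 468. −1: 467.
[3] 467 ≡ 3·5^3 + 3·5^2 + 3·5 + 2 (base 5). Lift 6: 776. −1: 775.

308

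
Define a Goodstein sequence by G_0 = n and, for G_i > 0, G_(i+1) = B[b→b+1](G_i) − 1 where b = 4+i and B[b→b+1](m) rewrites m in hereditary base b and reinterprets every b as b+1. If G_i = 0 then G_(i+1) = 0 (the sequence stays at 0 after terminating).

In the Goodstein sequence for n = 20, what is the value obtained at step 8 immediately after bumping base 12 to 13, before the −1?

124

i=0: 20 = 4^2 + 4 (b=4); 4→5: 5^2 + 5 = 30; 30−1 = 29
i=1: 29 = 5^2 + 4 (b=5); 5→6: 6^2 + 4 = 40; 40−1 = 39
i=2: 39 = 6^2 + 3 (b=6); 6→7: 7^2 + 3 = 52; 52−1 = 51
i=3: 51 = 7^2 + 2 (b=7); 7→8: 8^2 + 2 = 66; 66−1 = 65
i=4: 65 = 8^2 + 1 (b=8); 8→9: 9^2 + 1 = 82; 82−1 = 81
i=5: 81 = 9^2 (b=9); 9→10: 10^2 = 100; 100−1 = 99
i=6: 99 = 9·10 + 9 (b=10); 10→11: 9·11 + 9 = 108; 108−1 = 107
i=7: 107 = 9·11 + 8 (b=11); 11→12: 9·12 + 8 = 116; 116−1 = 115
i=8: 115 = 9·12 + 7 (b=12); 12→13: 9·13 + 7 = 124; 124−1 = 123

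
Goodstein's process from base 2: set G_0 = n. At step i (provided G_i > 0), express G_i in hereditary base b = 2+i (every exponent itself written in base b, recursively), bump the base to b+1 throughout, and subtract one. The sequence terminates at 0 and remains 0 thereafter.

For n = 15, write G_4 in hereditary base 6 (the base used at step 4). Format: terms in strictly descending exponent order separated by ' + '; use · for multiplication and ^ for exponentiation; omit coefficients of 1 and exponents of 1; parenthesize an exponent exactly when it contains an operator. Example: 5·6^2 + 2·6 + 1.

6^(6 + 1) + 6^6 + 1

(0) 15|_2 = 2^(2 + 1) + 2^2 + 2 + 1 ↦ 3^(3 + 1) + 3^3 + 3 + 1|_3 = 112 ⇒ 111
(1) 111|_3 = 3^(3 + 1) + 3^3 + 3 ↦ 4^(4 + 1) + 4^4 + 4|_4 = 1284 ⇒ 1283
(2) 1283|_4 = 4^(4 + 1) + 4^4 + 3 ↦ 5^(5 + 1) + 5^5 + 3|_5 = 18753 ⇒ 18752
(3) 18752|_5 = 5^(5 + 1) + 5^5 + 2 ↦ 6^(6 + 1) + 6^6 + 2|_6 = 326594 ⇒ 326593
(4) 326593|_6 = 6^(6 + 1) + 6^6 + 1 ↦ 7^(7 + 1) + 7^7 + 1|_7 = 6588345 ⇒ 6588344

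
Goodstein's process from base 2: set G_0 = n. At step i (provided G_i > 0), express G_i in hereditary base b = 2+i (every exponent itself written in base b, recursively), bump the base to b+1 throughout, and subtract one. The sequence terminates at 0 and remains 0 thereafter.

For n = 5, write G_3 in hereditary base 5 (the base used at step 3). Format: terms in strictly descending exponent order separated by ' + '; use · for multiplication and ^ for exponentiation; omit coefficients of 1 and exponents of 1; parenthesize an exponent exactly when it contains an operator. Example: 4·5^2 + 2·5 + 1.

3·5^3 + 3·5^2 + 3·5 + 2

i=0: 5 = 2^2 + 1 (b=2); 2→3: 3^3 + 1 = 28; 28−1 = 27
i=1: 27 = 3^3 (b=3); 3→4: 4^4 = 256; 256−1 = 255
i=2: 255 = 3·4^3 + 3·4^2 + 3·4 + 3 (b=4); 4→5: 3·5^3 + 3·5^2 + 3·5 + 3 = 468; 468−1 = 467
i=3: 467 = 3·5^3 + 3·5^2 + 3·5 + 2 (b=5); 5→6: 3·6^3 + 3·6^2 + 3·6 + 2 = 776; 776−1 = 775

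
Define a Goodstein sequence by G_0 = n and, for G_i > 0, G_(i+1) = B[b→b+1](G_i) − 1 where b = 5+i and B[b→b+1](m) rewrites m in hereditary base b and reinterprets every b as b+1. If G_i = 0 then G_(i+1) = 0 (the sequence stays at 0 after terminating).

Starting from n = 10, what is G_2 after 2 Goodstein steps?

11

(0) 10|_5 = 2·5 ↦ 2·6|_6 = 12 ⇒ 11
(1) 11|_6 = 6 + 5 ↦ 7 + 5|_7 = 12 ⇒ 11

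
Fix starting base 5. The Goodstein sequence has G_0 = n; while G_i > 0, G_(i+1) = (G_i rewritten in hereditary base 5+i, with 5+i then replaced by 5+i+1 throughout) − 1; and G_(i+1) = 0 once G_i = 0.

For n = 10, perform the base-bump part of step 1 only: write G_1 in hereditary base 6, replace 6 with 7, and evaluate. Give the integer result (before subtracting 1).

10 —HB5→ 2·5 —bump→ 2·6 = 12 —(−1)→ 11
11 —HB6→ 6 + 5 —bump→ 7 + 5 = 12 —(−1)→ 11

12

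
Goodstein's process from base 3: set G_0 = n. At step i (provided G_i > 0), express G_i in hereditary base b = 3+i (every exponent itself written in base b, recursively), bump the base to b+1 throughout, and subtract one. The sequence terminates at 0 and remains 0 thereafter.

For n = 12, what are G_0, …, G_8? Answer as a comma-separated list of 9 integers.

12, 19, 27, 37, 49, 63, 69, 75, 81

G_0 = 12. HB_3(12) = 3^2 + 3. Bump = 20. G_1 = 19.
G_1 = 19. HB_4(19) = 4^2 + 3. Bump = 28. G_2 = 27.
G_2 = 27. HB_5(27) = 5^2 + 2. Bump = 38. G_3 = 37.
G_3 = 37. HB_6(37) = 6^2 + 1. Bump = 50. G_4 = 49.
G_4 = 49. HB_7(49) = 7^2. Bump = 64. G_5 = 63.
G_5 = 63. HB_8(63) = 7·8 + 7. Bump = 70. G_6 = 69.
G_6 = 69. HB_9(69) = 7·9 + 6. Bump = 76. G_7 = 75.
G_7 = 75. HB_10(75) = 7·10 + 5. Bump = 82. G_8 = 81.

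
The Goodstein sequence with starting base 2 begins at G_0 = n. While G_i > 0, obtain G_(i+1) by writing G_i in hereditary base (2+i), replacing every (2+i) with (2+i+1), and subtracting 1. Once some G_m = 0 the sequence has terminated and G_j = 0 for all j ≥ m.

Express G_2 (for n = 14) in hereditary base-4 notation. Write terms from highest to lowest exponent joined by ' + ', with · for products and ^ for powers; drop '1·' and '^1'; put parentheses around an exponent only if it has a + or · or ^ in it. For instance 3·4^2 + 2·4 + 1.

4^(4 + 1) + 4^4 + 1

(0) 14|_2 = 2^(2 + 1) + 2^2 + 2 ↦ 3^(3 + 1) + 3^3 + 3|_3 = 111 ⇒ 110
(1) 110|_3 = 3^(3 + 1) + 3^3 + 2 ↦ 4^(4 + 1) + 4^4 + 2|_4 = 1282 ⇒ 1281
(2) 1281|_4 = 4^(4 + 1) + 4^4 + 1 ↦ 5^(5 + 1) + 5^5 + 1|_5 = 18751 ⇒ 18750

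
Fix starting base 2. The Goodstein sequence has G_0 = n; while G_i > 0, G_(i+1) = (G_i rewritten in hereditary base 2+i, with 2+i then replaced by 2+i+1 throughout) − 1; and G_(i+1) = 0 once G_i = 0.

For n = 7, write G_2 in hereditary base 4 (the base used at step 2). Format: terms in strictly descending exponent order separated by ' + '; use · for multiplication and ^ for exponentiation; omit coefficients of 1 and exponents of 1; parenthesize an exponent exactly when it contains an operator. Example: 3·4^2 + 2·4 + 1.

4^4 + 3

[0] 7 ≡ 2^2 + 2 + 1 (base 2). Lift 3: 31. −1: 30.
[1] 30 ≡ 3^3 + 3 (base 3). Lift 4: 260. −1: 259.
[2] 259 ≡ 4^4 + 3 (base 4). Lift 5: 3128. −1: 3127.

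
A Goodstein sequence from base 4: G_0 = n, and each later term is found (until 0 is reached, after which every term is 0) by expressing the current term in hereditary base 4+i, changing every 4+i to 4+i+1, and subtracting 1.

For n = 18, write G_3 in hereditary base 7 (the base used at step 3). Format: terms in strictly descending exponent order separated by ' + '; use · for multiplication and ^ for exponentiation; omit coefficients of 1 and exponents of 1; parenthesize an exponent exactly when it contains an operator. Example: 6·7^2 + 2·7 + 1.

G_0=18  [base 4] 4^2 + 2  →[4↦5]→  5^2 + 2 = 27  −1 ⇒ G_1=26
G_1=26  [base 5] 5^2 + 1  →[5↦6]→  6^2 + 1 = 37  −1 ⇒ G_2=36
G_2=36  [base 6] 6^2  →[6↦7]→  7^2 = 49  −1 ⇒ G_3=48
G_3=48  [base 7] 6·7 + 6  →[7↦8]→  6·8 + 6 = 54  −1 ⇒ G_4=53

6·7 + 6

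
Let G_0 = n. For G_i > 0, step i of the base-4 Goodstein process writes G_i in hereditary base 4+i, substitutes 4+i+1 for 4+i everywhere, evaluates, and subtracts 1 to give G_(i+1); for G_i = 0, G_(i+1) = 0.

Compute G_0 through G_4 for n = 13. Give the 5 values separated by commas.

G_0=13  [base 4] 3·4 + 1  →[4↦5]→  3·5 + 1 = 16  −1 ⇒ G_1=15
G_1=15  [base 5] 3·5  →[5↦6]→  3·6 = 18  −1 ⇒ G_2=17
G_2=17  [base 6] 2·6 + 5  →[6↦7]→  2·7 + 5 = 19  −1 ⇒ G_3=18
G_3=18  [base 7] 2·7 + 4  →[7↦8]→  2·8 + 4 = 20  −1 ⇒ G_4=19

13, 15, 17, 18, 19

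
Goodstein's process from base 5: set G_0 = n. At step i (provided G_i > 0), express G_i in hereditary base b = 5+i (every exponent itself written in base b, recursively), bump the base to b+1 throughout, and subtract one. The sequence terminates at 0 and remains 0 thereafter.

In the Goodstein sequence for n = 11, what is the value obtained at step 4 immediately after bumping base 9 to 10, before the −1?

14

G_0 = 11. HB_5(11) = 2·5 + 1. Bump = 13. G_1 = 12.
G_1 = 12. HB_6(12) = 2·6. Bump = 14. G_2 = 13.
G_2 = 13. HB_7(13) = 7 + 6. Bump = 14. G_3 = 13.
G_3 = 13. HB_8(13) = 8 + 5. Bump = 14. G_4 = 13.
G_4 = 13. HB_9(13) = 9 + 4. Bump = 14. G_5 = 13.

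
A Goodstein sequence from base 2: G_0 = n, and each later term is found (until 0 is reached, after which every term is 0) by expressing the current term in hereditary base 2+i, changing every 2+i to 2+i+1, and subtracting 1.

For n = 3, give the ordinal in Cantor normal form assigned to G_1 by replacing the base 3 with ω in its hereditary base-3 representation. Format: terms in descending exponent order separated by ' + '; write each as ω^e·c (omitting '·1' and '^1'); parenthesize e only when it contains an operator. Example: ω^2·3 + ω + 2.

ω

[0] 3 ≡ 2 + 1 (base 2). Lift 3: 4. −1: 3.
[1] 3 ≡ 3 (base 3). Lift 4: 4. −1: 3.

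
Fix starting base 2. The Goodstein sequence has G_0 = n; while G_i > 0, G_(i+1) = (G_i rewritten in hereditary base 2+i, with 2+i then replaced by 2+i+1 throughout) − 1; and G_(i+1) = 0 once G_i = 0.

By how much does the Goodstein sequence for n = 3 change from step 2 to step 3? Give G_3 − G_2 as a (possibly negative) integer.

3 —HB2→ 2 + 1 —bump→ 3 + 1 = 4 —(−1)→ 3
3 —HB3→ 3 —bump→ 4 = 4 —(−1)→ 3
3 —HB4→ 3 —bump→ 3 = 3 —(−1)→ 2

-1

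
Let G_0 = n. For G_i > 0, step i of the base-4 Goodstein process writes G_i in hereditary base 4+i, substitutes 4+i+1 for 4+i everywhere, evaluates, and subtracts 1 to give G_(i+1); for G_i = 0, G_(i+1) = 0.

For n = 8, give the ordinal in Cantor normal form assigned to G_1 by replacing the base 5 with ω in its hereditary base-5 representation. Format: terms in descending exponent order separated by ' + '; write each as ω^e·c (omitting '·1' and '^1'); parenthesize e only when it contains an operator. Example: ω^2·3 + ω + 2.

ω + 4

[0] 8 ≡ 2·4 (base 4). Lift 5: 10. −1: 9.
[1] 9 ≡ 5 + 4 (base 5). Lift 6: 10. −1: 9.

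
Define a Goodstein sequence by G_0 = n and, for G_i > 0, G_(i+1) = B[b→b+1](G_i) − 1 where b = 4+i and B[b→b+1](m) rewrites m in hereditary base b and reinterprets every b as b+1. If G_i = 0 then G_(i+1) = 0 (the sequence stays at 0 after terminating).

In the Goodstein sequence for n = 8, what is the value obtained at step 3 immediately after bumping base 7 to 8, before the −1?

10

G_0 = 8. HB_4(8) = 2·4. Bump = 10. G_1 = 9.
G_1 = 9. HB_5(9) = 5 + 4. Bump = 10. G_2 = 9.
G_2 = 9. HB_6(9) = 6 + 3. Bump = 10. G_3 = 9.
G_3 = 9. HB_7(9) = 7 + 2. Bump = 10. G_4 = 9.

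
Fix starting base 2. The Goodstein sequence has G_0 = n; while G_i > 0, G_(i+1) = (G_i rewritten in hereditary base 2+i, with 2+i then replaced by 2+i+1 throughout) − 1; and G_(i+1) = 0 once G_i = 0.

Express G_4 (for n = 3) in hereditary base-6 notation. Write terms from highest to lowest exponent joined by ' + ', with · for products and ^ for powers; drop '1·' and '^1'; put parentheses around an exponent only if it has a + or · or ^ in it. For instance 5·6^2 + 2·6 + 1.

(0) 3|_2 = 2 + 1 ↦ 3 + 1|_3 = 4 ⇒ 3
(1) 3|_3 = 3 ↦ 4|_4 = 4 ⇒ 3
(2) 3|_4 = 3 ↦ 3|_5 = 3 ⇒ 2
(3) 2|_5 = 2 ↦ 2|_6 = 2 ⇒ 1

1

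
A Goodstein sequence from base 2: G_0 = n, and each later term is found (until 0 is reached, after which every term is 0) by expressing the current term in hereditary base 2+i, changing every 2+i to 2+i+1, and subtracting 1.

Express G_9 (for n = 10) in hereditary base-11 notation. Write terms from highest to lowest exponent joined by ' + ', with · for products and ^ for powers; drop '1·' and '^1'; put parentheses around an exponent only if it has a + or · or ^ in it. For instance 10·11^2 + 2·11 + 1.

base 2: 10 = 2^(2 + 1) + 2; at 3: 3^(3 + 1) + 3 = 84; next = 83
base 3: 83 = 3^(3 + 1) + 2; at 4: 4^(4 + 1) + 2 = 1026; next = 1025
base 4: 1025 = 4^(4 + 1) + 1; at 5: 5^(5 + 1) + 1 = 15626; next = 15625
base 5: 15625 = 5^(5 + 1); at 6: 6^(6 + 1) = 279936; next = 279935
base 6: 279935 = 5·6^6 + 5·6^5 + 5·6^4 + 5·6^3 + 5·6^2 + 5·6 + 5; at 7: 5·7^7 + 5·7^5 + 5·7^4 + 5·7^3 + 5·7^2 + 5·7 + 5 = 4215755; next = 4215754
base 7: 4215754 = 5·7^7 + 5·7^5 + 5·7^4 + 5·7^3 + 5·7^2 + 5·7 + 4; at 8: 5·8^8 + 5·8^5 + 5·8^4 + 5·8^3 + 5·8^2 + 5·8 + 4 = 84073324; next = 84073323
base 8: 84073323 = 5·8^8 + 5·8^5 + 5·8^4 + 5·8^3 + 5·8^2 + 5·8 + 3; at 9: 5·9^9 + 5·9^5 + 5·9^4 + 5·9^3 + 5·9^2 + 5·9 + 3 = 1937434593; next = 1937434592
base 9: 1937434592 = 5·9^9 + 5·9^5 + 5·9^4 + 5·9^3 + 5·9^2 + 5·9 + 2; at 10: 5·10^10 + 5·10^5 + 5·10^4 + 5·10^3 + 5·10^2 + 5·10 + 2 = 50000555552; next = 50000555551
base 10: 50000555551 = 5·10^10 + 5·10^5 + 5·10^4 + 5·10^3 + 5·10^2 + 5·10 + 1; at 11: 5·11^11 + 5·11^5 + 5·11^4 + 5·11^3 + 5·11^2 + 5·11 + 1 = 1426559238831; next = 1426559238830

5·11^11 + 5·11^5 + 5·11^4 + 5·11^3 + 5·11^2 + 5·11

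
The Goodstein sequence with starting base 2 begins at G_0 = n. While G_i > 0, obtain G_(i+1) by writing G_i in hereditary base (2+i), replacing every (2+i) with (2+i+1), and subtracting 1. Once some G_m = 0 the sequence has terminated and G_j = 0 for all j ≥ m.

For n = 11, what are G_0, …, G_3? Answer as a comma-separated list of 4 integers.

11, 84, 1027, 15627

G_0=11  [base 2] 2^(2 + 1) + 2 + 1  →[2↦3]→  3^(3 + 1) + 3 + 1 = 85  −1 ⇒ G_1=84
G_1=84  [base 3] 3^(3 + 1) + 3  →[3↦4]→  4^(4 + 1) + 4 = 1028  −1 ⇒ G_2=1027
G_2=1027  [base 4] 4^(4 + 1) + 3  →[4↦5]→  5^(5 + 1) + 3 = 15628  −1 ⇒ G_3=15627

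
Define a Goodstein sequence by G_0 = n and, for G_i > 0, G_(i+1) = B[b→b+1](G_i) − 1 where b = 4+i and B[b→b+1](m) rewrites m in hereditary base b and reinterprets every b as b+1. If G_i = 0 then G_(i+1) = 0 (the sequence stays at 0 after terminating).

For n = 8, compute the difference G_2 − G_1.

0

8 —HB4→ 2·4 —bump→ 2·5 = 10 —(−1)→ 9
9 —HB5→ 5 + 4 —bump→ 6 + 4 = 10 —(−1)→ 9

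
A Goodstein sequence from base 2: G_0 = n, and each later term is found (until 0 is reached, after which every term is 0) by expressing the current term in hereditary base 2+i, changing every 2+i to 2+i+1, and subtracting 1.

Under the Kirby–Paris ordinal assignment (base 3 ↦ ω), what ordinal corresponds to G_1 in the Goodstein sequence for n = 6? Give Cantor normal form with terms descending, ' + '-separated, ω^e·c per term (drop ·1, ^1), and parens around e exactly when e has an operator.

ω^ω + 2

[0] 6 ≡ 2^2 + 2 (base 2). Lift 3: 30. −1: 29.
[1] 29 ≡ 3^3 + 2 (base 3). Lift 4: 258. −1: 257.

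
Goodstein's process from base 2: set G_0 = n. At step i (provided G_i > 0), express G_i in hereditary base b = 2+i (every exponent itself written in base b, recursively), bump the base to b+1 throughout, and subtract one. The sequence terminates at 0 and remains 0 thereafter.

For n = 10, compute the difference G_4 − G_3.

step 0: 10 = 2^(2 + 1) + 2; sub 3 for 2: 3^(3 + 1) + 3; = 84; G_1 = 84−1 = 83
step 1: 83 = 3^(3 + 1) + 2; sub 4 for 3: 4^(4 + 1) + 2; = 1026; G_2 = 1026−1 = 1025
step 2: 1025 = 4^(4 + 1) + 1; sub 5 for 4: 5^(5 + 1) + 1; = 15626; G_3 = 15626−1 = 15625
step 3: 15625 = 5^(5 + 1); sub 6 for 5: 6^(6 + 1); = 279936; G_4 = 279936−1 = 279935

264310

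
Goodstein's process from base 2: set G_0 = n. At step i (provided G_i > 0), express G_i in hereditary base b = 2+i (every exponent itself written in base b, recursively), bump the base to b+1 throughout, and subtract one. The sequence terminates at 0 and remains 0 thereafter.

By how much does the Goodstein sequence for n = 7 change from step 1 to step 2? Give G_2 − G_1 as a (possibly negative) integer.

229

G_0 = 7. HB_2(7) = 2^2 + 2 + 1. Bump = 31. G_1 = 30.
G_1 = 30. HB_3(30) = 3^3 + 3. Bump = 260. G_2 = 259.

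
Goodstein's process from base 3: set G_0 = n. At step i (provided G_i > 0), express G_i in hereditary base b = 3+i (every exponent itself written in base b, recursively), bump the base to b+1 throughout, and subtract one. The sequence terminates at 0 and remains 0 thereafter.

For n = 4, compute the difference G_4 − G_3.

-1

G_0=4  [base 3] 3 + 1  →[3↦4]→  4 + 1 = 5  −1 ⇒ G_1=4
G_1=4  [base 4] 4  →[4↦5]→  5 = 5  −1 ⇒ G_2=4
G_2=4  [base 5] 4  →[5↦6]→  4 = 4  −1 ⇒ G_3=3
G_3=3  [base 6] 3  →[6↦7]→  3 = 3  −1 ⇒ G_4=2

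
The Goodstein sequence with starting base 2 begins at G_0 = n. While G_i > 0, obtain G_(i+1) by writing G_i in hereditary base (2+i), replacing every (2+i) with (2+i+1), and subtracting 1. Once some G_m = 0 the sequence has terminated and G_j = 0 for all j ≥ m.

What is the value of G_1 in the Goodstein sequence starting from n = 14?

110

i=0: 14 = 2^(2 + 1) + 2^2 + 2 (b=2); 2→3: 3^(3 + 1) + 3^3 + 3 = 111; 111−1 = 110
i=1: 110 = 3^(3 + 1) + 3^3 + 2 (b=3); 3→4: 4^(4 + 1) + 4^4 + 2 = 1282; 1282−1 = 1281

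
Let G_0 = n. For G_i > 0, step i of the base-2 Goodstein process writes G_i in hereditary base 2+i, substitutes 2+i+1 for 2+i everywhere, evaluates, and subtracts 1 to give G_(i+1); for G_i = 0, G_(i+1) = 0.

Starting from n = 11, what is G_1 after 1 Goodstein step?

G_0=11  [base 2] 2^(2 + 1) + 2 + 1  →[2↦3]→  3^(3 + 1) + 3 + 1 = 85  −1 ⇒ G_1=84
G_1=84  [base 3] 3^(3 + 1) + 3  →[3↦4]→  4^(4 + 1) + 4 = 1028  −1 ⇒ G_2=1027

84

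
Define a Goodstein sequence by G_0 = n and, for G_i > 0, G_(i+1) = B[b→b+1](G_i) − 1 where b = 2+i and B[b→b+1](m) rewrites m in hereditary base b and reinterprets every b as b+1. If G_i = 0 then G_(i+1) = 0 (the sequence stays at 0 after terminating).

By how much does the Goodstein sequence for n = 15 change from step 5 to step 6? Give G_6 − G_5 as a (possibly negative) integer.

144406599

step 0: 15 = 2^(2 + 1) + 2^2 + 2 + 1; sub 3 for 2: 3^(3 + 1) + 3^3 + 3 + 1; = 112; G_1 = 112−1 = 111
step 1: 111 = 3^(3 + 1) + 3^3 + 3; sub 4 for 3: 4^(4 + 1) + 4^4 + 4; = 1284; G_2 = 1284−1 = 1283
step 2: 1283 = 4^(4 + 1) + 4^4 + 3; sub 5 for 4: 5^(5 + 1) + 5^5 + 3; = 18753; G_3 = 18753−1 = 18752
step 3: 18752 = 5^(5 + 1) + 5^5 + 2; sub 6 for 5: 6^(6 + 1) + 6^6 + 2; = 326594; G_4 = 326594−1 = 326593
step 4: 326593 = 6^(6 + 1) + 6^6 + 1; sub 7 for 6: 7^(7 + 1) + 7^7 + 1; = 6588345; G_5 = 6588345−1 = 6588344
step 5: 6588344 = 7^(7 + 1) + 7^7; sub 8 for 7: 8^(8 + 1) + 8^8; = 150994944; G_6 = 150994944−1 = 150994943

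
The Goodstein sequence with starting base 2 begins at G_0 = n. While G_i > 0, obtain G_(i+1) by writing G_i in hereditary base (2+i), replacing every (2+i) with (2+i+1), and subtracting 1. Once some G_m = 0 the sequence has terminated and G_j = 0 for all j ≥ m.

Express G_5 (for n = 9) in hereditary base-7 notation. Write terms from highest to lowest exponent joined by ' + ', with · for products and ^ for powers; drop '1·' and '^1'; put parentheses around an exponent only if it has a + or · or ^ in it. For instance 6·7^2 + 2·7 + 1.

3·7^7 + 3·7^3 + 3·7^2 + 3·7

9 —HB2→ 2^(2 + 1) + 1 —bump→ 3^(3 + 1) + 1 = 82 —(−1)→ 81
81 —HB3→ 3^(3 + 1) —bump→ 4^(4 + 1) = 1024 —(−1)→ 1023
1023 —HB4→ 3·4^4 + 3·4^3 + 3·4^2 + 3·4 + 3 —bump→ 3·5^5 + 3·5^3 + 3·5^2 + 3·5 + 3 = 9843 —(−1)→ 9842
9842 —HB5→ 3·5^5 + 3·5^3 + 3·5^2 + 3·5 + 2 —bump→ 3·6^6 + 3·6^3 + 3·6^2 + 3·6 + 2 = 140744 —(−1)→ 140743
140743 —HB6→ 3·6^6 + 3·6^3 + 3·6^2 + 3·6 + 1 —bump→ 3·7^7 + 3·7^3 + 3·7^2 + 3·7 + 1 = 2471827 —(−1)→ 2471826
2471826 —HB7→ 3·7^7 + 3·7^3 + 3·7^2 + 3·7 —bump→ 3·8^8 + 3·8^3 + 3·8^2 + 3·8 = 50333400 —(−1)→ 50333399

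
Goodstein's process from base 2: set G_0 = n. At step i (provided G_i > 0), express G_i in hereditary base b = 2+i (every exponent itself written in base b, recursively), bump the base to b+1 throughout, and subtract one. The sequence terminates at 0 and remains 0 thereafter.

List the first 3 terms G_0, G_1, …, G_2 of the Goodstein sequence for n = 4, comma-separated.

i=0: 4 = 2^2 (b=2); 2→3: 3^3 = 27; 27−1 = 26
i=1: 26 = 2·3^2 + 2·3 + 2 (b=3); 3→4: 2·4^2 + 2·4 + 2 = 42; 42−1 = 41

4, 26, 41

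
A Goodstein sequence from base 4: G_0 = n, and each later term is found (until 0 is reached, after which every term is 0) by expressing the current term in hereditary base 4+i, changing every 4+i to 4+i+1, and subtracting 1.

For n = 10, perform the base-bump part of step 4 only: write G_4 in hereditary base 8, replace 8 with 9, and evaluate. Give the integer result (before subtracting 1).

14

G_0 = 10. HB_4(10) = 2·4 + 2. Bump = 12. G_1 = 11.
G_1 = 11. HB_5(11) = 2·5 + 1. Bump = 13. G_2 = 12.
G_2 = 12. HB_6(12) = 2·6. Bump = 14. G_3 = 13.
G_3 = 13. HB_7(13) = 7 + 6. Bump = 14. G_4 = 13.
G_4 = 13. HB_8(13) = 8 + 5. Bump = 14. G_5 = 13.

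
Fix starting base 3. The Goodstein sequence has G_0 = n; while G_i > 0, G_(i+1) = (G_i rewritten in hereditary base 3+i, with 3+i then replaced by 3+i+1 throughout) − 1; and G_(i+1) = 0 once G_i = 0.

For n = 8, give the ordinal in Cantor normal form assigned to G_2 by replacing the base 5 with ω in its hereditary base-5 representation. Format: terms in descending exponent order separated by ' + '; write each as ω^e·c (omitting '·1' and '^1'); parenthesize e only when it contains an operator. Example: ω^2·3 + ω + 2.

ω·2

(0) 8|_3 = 2·3 + 2 ↦ 2·4 + 2|_4 = 10 ⇒ 9
(1) 9|_4 = 2·4 + 1 ↦ 2·5 + 1|_5 = 11 ⇒ 10
(2) 10|_5 = 2·5 ↦ 2·6|_6 = 12 ⇒ 11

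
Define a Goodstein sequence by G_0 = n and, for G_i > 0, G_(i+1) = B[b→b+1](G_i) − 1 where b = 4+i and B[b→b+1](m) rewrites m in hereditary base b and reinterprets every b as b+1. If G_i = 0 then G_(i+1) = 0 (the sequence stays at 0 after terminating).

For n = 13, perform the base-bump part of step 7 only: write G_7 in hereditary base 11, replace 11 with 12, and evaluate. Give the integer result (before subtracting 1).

24

step 0: 13 = 3·4 + 1; sub 5 for 4: 3·5 + 1; = 16; G_1 = 16−1 = 15
step 1: 15 = 3·5; sub 6 for 5: 3·6; = 18; G_2 = 18−1 = 17
step 2: 17 = 2·6 + 5; sub 7 for 6: 2·7 + 5; = 19; G_3 = 19−1 = 18
step 3: 18 = 2·7 + 4; sub 8 for 7: 2·8 + 4; = 20; G_4 = 20−1 = 19
step 4: 19 = 2·8 + 3; sub 9 for 8: 2·9 + 3; = 21; G_5 = 21−1 = 20
step 5: 20 = 2·9 + 2; sub 10 for 9: 2·10 + 2; = 22; G_6 = 22−1 = 21
step 6: 21 = 2·10 + 1; sub 11 for 10: 2·11 + 1; = 23; G_7 = 23−1 = 22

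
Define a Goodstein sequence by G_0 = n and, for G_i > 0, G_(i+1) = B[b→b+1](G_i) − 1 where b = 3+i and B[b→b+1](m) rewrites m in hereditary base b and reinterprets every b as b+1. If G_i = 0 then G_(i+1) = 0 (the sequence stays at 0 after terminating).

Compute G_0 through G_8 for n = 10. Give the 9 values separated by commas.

10, 16, 24, 27, 30, 33, 36, 39, 41

i=0: 10 = 3^2 + 1 (b=3); 3→4: 4^2 + 1 = 17; 17−1 = 16
i=1: 16 = 4^2 (b=4); 4→5: 5^2 = 25; 25−1 = 24
i=2: 24 = 4·5 + 4 (b=5); 5→6: 4·6 + 4 = 28; 28−1 = 27
i=3: 27 = 4·6 + 3 (b=6); 6→7: 4·7 + 3 = 31; 31−1 = 30
i=4: 30 = 4·7 + 2 (b=7); 7→8: 4·8 + 2 = 34; 34−1 = 33
i=5: 33 = 4·8 + 1 (b=8); 8→9: 4·9 + 1 = 37; 37−1 = 36
i=6: 36 = 4·9 (b=9); 9→10: 4·10 = 40; 40−1 = 39
i=7: 39 = 3·10 + 9 (b=10); 10→11: 3·11 + 9 = 42; 42−1 = 41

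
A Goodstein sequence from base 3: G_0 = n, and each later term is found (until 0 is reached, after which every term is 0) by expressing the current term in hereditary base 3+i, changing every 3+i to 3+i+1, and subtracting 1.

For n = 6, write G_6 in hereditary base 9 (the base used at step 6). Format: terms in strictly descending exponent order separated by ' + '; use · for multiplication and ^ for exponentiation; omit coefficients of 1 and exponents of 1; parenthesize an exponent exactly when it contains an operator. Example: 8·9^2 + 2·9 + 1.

6 —HB3→ 2·3 —bump→ 2·4 = 8 —(−1)→ 7
7 —HB4→ 4 + 3 —bump→ 5 + 3 = 8 —(−1)→ 7
7 —HB5→ 5 + 2 —bump→ 6 + 2 = 8 —(−1)→ 7
7 —HB6→ 6 + 1 —bump→ 7 + 1 = 8 —(−1)→ 7
7 —HB7→ 7 —bump→ 8 = 8 —(−1)→ 7
7 —HB8→ 7 —bump→ 7 = 7 —(−1)→ 6

6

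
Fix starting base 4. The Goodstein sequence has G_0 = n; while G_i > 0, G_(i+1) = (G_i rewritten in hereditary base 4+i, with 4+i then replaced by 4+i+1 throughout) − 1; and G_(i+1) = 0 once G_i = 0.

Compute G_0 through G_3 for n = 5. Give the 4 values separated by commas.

[0] 5 ≡ 4 + 1 (base 4). Lift 5: 6. −1: 5.
[1] 5 ≡ 5 (base 5). Lift 6: 6. −1: 5.
[2] 5 ≡ 5 (base 6). Lift 7: 5. −1: 4.

5, 5, 5, 4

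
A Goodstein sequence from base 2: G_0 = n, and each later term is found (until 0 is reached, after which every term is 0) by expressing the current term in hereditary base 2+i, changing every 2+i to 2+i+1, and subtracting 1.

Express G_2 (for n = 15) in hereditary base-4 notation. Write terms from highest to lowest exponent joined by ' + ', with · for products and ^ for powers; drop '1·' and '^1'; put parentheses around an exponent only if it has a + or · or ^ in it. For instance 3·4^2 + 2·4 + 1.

(0) 15|_2 = 2^(2 + 1) + 2^2 + 2 + 1 ↦ 3^(3 + 1) + 3^3 + 3 + 1|_3 = 112 ⇒ 111
(1) 111|_3 = 3^(3 + 1) + 3^3 + 3 ↦ 4^(4 + 1) + 4^4 + 4|_4 = 1284 ⇒ 1283
(2) 1283|_4 = 4^(4 + 1) + 4^4 + 3 ↦ 5^(5 + 1) + 5^5 + 3|_5 = 18753 ⇒ 18752

4^(4 + 1) + 4^4 + 3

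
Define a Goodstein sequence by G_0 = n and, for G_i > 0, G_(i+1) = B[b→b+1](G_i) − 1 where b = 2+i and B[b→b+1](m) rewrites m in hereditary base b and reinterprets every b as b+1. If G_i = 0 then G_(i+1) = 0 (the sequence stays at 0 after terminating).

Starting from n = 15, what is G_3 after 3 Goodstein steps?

(0) 15|_2 = 2^(2 + 1) + 2^2 + 2 + 1 ↦ 3^(3 + 1) + 3^3 + 3 + 1|_3 = 112 ⇒ 111
(1) 111|_3 = 3^(3 + 1) + 3^3 + 3 ↦ 4^(4 + 1) + 4^4 + 4|_4 = 1284 ⇒ 1283
(2) 1283|_4 = 4^(4 + 1) + 4^4 + 3 ↦ 5^(5 + 1) + 5^5 + 3|_5 = 18753 ⇒ 18752
(3) 18752|_5 = 5^(5 + 1) + 5^5 + 2 ↦ 6^(6 + 1) + 6^6 + 2|_6 = 326594 ⇒ 326593

18752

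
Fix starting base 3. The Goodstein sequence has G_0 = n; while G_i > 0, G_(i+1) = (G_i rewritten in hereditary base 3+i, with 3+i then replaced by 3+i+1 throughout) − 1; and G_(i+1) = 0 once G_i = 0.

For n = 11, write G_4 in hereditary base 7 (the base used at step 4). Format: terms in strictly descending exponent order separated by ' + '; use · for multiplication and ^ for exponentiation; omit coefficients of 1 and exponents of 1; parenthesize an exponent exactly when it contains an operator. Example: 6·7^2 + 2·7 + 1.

i=0: 11 = 3^2 + 2 (b=3); 3→4: 4^2 + 2 = 18; 18−1 = 17
i=1: 17 = 4^2 + 1 (b=4); 4→5: 5^2 + 1 = 26; 26−1 = 25
i=2: 25 = 5^2 (b=5); 5→6: 6^2 = 36; 36−1 = 35
i=3: 35 = 5·6 + 5 (b=6); 6→7: 5·7 + 5 = 40; 40−1 = 39
i=4: 39 = 5·7 + 4 (b=7); 7→8: 5·8 + 4 = 44; 44−1 = 43

5·7 + 4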